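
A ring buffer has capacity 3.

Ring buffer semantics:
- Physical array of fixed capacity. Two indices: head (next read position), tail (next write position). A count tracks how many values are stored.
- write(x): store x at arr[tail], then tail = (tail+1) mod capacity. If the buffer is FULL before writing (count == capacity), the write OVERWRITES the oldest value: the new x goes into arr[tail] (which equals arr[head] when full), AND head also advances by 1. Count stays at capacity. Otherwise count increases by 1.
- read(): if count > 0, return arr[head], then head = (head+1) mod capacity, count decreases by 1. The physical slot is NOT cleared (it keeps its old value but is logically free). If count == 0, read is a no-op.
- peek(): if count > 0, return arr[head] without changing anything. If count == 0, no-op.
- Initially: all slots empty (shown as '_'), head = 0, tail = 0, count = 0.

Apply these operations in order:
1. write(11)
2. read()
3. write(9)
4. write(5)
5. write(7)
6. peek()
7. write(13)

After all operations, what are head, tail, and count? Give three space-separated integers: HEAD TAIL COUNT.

After op 1 (write(11)): arr=[11 _ _] head=0 tail=1 count=1
After op 2 (read()): arr=[11 _ _] head=1 tail=1 count=0
After op 3 (write(9)): arr=[11 9 _] head=1 tail=2 count=1
After op 4 (write(5)): arr=[11 9 5] head=1 tail=0 count=2
After op 5 (write(7)): arr=[7 9 5] head=1 tail=1 count=3
After op 6 (peek()): arr=[7 9 5] head=1 tail=1 count=3
After op 7 (write(13)): arr=[7 13 5] head=2 tail=2 count=3

Answer: 2 2 3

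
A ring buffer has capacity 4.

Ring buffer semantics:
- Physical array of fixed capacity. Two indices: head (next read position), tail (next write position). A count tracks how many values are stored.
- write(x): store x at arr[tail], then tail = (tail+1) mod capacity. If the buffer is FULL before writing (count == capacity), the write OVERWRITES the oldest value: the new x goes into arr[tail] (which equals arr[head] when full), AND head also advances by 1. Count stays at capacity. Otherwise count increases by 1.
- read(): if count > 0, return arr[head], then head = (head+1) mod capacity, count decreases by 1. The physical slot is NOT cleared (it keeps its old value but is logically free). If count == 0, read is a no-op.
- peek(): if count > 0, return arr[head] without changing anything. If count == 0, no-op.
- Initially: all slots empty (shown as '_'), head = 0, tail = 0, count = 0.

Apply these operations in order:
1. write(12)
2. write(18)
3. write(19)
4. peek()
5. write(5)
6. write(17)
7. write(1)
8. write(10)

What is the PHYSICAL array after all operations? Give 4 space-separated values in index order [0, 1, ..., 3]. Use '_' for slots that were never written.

Answer: 17 1 10 5

Derivation:
After op 1 (write(12)): arr=[12 _ _ _] head=0 tail=1 count=1
After op 2 (write(18)): arr=[12 18 _ _] head=0 tail=2 count=2
After op 3 (write(19)): arr=[12 18 19 _] head=0 tail=3 count=3
After op 4 (peek()): arr=[12 18 19 _] head=0 tail=3 count=3
After op 5 (write(5)): arr=[12 18 19 5] head=0 tail=0 count=4
After op 6 (write(17)): arr=[17 18 19 5] head=1 tail=1 count=4
After op 7 (write(1)): arr=[17 1 19 5] head=2 tail=2 count=4
After op 8 (write(10)): arr=[17 1 10 5] head=3 tail=3 count=4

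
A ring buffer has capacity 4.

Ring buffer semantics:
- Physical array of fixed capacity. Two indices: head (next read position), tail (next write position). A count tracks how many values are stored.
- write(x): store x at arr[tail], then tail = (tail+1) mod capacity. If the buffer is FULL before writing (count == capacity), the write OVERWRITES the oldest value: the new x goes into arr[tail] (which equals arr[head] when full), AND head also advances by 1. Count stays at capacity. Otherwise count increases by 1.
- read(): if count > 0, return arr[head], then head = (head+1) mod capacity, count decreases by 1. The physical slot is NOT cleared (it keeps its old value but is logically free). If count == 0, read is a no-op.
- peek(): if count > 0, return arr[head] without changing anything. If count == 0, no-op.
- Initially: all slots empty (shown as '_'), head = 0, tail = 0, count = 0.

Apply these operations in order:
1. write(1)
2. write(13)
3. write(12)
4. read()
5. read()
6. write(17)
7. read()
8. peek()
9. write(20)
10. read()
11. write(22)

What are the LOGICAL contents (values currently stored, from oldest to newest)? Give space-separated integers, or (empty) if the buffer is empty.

Answer: 20 22

Derivation:
After op 1 (write(1)): arr=[1 _ _ _] head=0 tail=1 count=1
After op 2 (write(13)): arr=[1 13 _ _] head=0 tail=2 count=2
After op 3 (write(12)): arr=[1 13 12 _] head=0 tail=3 count=3
After op 4 (read()): arr=[1 13 12 _] head=1 tail=3 count=2
After op 5 (read()): arr=[1 13 12 _] head=2 tail=3 count=1
After op 6 (write(17)): arr=[1 13 12 17] head=2 tail=0 count=2
After op 7 (read()): arr=[1 13 12 17] head=3 tail=0 count=1
After op 8 (peek()): arr=[1 13 12 17] head=3 tail=0 count=1
After op 9 (write(20)): arr=[20 13 12 17] head=3 tail=1 count=2
After op 10 (read()): arr=[20 13 12 17] head=0 tail=1 count=1
After op 11 (write(22)): arr=[20 22 12 17] head=0 tail=2 count=2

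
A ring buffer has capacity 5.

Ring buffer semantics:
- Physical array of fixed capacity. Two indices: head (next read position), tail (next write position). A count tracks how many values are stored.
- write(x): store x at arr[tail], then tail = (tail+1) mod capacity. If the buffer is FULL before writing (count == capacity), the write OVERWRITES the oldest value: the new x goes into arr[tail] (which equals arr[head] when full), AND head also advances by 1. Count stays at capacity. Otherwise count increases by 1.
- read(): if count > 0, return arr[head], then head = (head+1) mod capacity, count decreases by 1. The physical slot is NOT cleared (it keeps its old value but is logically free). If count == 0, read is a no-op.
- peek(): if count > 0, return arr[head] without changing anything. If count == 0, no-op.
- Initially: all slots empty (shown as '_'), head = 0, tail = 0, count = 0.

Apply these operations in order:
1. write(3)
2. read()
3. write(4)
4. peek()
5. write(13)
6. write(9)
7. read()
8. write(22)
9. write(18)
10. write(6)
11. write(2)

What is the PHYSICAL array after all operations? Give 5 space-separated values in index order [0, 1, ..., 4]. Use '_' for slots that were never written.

After op 1 (write(3)): arr=[3 _ _ _ _] head=0 tail=1 count=1
After op 2 (read()): arr=[3 _ _ _ _] head=1 tail=1 count=0
After op 3 (write(4)): arr=[3 4 _ _ _] head=1 tail=2 count=1
After op 4 (peek()): arr=[3 4 _ _ _] head=1 tail=2 count=1
After op 5 (write(13)): arr=[3 4 13 _ _] head=1 tail=3 count=2
After op 6 (write(9)): arr=[3 4 13 9 _] head=1 tail=4 count=3
After op 7 (read()): arr=[3 4 13 9 _] head=2 tail=4 count=2
After op 8 (write(22)): arr=[3 4 13 9 22] head=2 tail=0 count=3
After op 9 (write(18)): arr=[18 4 13 9 22] head=2 tail=1 count=4
After op 10 (write(6)): arr=[18 6 13 9 22] head=2 tail=2 count=5
After op 11 (write(2)): arr=[18 6 2 9 22] head=3 tail=3 count=5

Answer: 18 6 2 9 22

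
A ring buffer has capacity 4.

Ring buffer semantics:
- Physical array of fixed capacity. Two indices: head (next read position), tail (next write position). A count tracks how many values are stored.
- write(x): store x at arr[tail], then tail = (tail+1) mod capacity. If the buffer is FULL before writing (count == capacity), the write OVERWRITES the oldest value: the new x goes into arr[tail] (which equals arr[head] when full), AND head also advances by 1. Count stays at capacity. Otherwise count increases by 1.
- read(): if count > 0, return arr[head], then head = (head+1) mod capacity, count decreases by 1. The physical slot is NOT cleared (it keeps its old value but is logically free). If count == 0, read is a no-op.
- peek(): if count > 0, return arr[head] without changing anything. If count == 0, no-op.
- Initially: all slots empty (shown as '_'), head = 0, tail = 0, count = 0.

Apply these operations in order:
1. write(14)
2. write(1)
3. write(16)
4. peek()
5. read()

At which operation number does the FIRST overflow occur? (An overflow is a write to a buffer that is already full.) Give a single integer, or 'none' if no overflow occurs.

Answer: none

Derivation:
After op 1 (write(14)): arr=[14 _ _ _] head=0 tail=1 count=1
After op 2 (write(1)): arr=[14 1 _ _] head=0 tail=2 count=2
After op 3 (write(16)): arr=[14 1 16 _] head=0 tail=3 count=3
After op 4 (peek()): arr=[14 1 16 _] head=0 tail=3 count=3
After op 5 (read()): arr=[14 1 16 _] head=1 tail=3 count=2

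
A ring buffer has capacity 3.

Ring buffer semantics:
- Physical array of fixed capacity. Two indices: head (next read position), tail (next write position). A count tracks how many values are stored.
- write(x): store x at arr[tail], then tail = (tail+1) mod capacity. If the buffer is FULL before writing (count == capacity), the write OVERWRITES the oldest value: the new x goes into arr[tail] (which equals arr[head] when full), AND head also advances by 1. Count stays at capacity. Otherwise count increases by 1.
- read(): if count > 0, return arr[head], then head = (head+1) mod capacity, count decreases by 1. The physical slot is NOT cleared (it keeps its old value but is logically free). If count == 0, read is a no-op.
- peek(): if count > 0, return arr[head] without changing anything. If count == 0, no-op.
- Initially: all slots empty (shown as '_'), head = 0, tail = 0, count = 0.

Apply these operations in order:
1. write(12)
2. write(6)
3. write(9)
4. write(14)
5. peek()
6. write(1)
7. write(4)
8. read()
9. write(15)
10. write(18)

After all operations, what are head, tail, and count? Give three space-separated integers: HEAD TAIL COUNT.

After op 1 (write(12)): arr=[12 _ _] head=0 tail=1 count=1
After op 2 (write(6)): arr=[12 6 _] head=0 tail=2 count=2
After op 3 (write(9)): arr=[12 6 9] head=0 tail=0 count=3
After op 4 (write(14)): arr=[14 6 9] head=1 tail=1 count=3
After op 5 (peek()): arr=[14 6 9] head=1 tail=1 count=3
After op 6 (write(1)): arr=[14 1 9] head=2 tail=2 count=3
After op 7 (write(4)): arr=[14 1 4] head=0 tail=0 count=3
After op 8 (read()): arr=[14 1 4] head=1 tail=0 count=2
After op 9 (write(15)): arr=[15 1 4] head=1 tail=1 count=3
After op 10 (write(18)): arr=[15 18 4] head=2 tail=2 count=3

Answer: 2 2 3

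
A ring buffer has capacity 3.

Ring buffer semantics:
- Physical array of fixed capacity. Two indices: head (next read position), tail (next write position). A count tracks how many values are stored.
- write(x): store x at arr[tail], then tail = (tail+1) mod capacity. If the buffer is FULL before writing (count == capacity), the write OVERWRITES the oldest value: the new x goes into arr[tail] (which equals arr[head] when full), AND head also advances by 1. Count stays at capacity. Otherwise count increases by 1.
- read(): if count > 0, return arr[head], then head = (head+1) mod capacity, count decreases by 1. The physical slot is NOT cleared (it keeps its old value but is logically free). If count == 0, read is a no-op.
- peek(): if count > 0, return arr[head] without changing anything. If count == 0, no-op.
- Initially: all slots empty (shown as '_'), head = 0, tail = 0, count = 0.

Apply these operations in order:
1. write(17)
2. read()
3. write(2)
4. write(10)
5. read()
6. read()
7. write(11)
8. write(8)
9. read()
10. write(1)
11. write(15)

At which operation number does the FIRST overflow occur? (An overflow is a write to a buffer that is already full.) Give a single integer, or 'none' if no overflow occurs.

Answer: none

Derivation:
After op 1 (write(17)): arr=[17 _ _] head=0 tail=1 count=1
After op 2 (read()): arr=[17 _ _] head=1 tail=1 count=0
After op 3 (write(2)): arr=[17 2 _] head=1 tail=2 count=1
After op 4 (write(10)): arr=[17 2 10] head=1 tail=0 count=2
After op 5 (read()): arr=[17 2 10] head=2 tail=0 count=1
After op 6 (read()): arr=[17 2 10] head=0 tail=0 count=0
After op 7 (write(11)): arr=[11 2 10] head=0 tail=1 count=1
After op 8 (write(8)): arr=[11 8 10] head=0 tail=2 count=2
After op 9 (read()): arr=[11 8 10] head=1 tail=2 count=1
After op 10 (write(1)): arr=[11 8 1] head=1 tail=0 count=2
After op 11 (write(15)): arr=[15 8 1] head=1 tail=1 count=3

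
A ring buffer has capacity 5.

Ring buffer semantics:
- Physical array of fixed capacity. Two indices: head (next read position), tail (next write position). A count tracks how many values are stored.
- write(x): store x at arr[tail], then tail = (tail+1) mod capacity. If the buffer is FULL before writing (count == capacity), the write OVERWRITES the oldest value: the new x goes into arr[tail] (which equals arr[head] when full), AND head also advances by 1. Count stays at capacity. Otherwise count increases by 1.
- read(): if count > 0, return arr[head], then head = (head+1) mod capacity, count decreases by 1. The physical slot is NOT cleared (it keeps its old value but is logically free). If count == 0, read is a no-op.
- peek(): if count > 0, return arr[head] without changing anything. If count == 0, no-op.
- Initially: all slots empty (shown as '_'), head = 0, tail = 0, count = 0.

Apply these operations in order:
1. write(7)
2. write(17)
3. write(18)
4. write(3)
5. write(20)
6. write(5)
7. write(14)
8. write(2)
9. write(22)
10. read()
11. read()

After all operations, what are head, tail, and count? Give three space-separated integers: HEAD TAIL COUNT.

Answer: 1 4 3

Derivation:
After op 1 (write(7)): arr=[7 _ _ _ _] head=0 tail=1 count=1
After op 2 (write(17)): arr=[7 17 _ _ _] head=0 tail=2 count=2
After op 3 (write(18)): arr=[7 17 18 _ _] head=0 tail=3 count=3
After op 4 (write(3)): arr=[7 17 18 3 _] head=0 tail=4 count=4
After op 5 (write(20)): arr=[7 17 18 3 20] head=0 tail=0 count=5
After op 6 (write(5)): arr=[5 17 18 3 20] head=1 tail=1 count=5
After op 7 (write(14)): arr=[5 14 18 3 20] head=2 tail=2 count=5
After op 8 (write(2)): arr=[5 14 2 3 20] head=3 tail=3 count=5
After op 9 (write(22)): arr=[5 14 2 22 20] head=4 tail=4 count=5
After op 10 (read()): arr=[5 14 2 22 20] head=0 tail=4 count=4
After op 11 (read()): arr=[5 14 2 22 20] head=1 tail=4 count=3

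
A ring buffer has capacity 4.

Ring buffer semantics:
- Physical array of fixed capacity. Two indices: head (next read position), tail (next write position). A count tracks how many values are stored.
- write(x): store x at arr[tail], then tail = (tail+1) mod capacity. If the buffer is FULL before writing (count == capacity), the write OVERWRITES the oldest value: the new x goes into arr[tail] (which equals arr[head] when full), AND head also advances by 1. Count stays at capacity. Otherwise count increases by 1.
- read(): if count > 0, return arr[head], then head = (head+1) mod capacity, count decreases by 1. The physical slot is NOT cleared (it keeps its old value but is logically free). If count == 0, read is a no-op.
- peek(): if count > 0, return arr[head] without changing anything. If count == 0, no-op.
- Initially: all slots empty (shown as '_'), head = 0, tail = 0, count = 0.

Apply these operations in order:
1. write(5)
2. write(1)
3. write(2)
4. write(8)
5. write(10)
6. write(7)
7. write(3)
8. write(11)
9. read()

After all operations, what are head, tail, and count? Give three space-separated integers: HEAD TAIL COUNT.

After op 1 (write(5)): arr=[5 _ _ _] head=0 tail=1 count=1
After op 2 (write(1)): arr=[5 1 _ _] head=0 tail=2 count=2
After op 3 (write(2)): arr=[5 1 2 _] head=0 tail=3 count=3
After op 4 (write(8)): arr=[5 1 2 8] head=0 tail=0 count=4
After op 5 (write(10)): arr=[10 1 2 8] head=1 tail=1 count=4
After op 6 (write(7)): arr=[10 7 2 8] head=2 tail=2 count=4
After op 7 (write(3)): arr=[10 7 3 8] head=3 tail=3 count=4
After op 8 (write(11)): arr=[10 7 3 11] head=0 tail=0 count=4
After op 9 (read()): arr=[10 7 3 11] head=1 tail=0 count=3

Answer: 1 0 3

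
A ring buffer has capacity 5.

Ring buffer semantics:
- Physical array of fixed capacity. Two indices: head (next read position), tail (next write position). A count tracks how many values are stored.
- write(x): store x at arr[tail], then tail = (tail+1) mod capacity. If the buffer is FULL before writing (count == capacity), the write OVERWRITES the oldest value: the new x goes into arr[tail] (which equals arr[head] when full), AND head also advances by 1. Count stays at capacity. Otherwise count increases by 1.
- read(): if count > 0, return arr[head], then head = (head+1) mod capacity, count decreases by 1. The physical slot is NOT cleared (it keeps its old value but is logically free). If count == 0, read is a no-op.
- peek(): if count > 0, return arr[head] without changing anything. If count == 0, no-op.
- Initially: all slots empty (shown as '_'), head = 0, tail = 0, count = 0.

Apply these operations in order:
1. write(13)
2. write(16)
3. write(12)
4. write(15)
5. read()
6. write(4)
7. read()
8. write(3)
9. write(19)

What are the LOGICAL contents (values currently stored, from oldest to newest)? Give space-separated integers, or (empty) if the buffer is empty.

After op 1 (write(13)): arr=[13 _ _ _ _] head=0 tail=1 count=1
After op 2 (write(16)): arr=[13 16 _ _ _] head=0 tail=2 count=2
After op 3 (write(12)): arr=[13 16 12 _ _] head=0 tail=3 count=3
After op 4 (write(15)): arr=[13 16 12 15 _] head=0 tail=4 count=4
After op 5 (read()): arr=[13 16 12 15 _] head=1 tail=4 count=3
After op 6 (write(4)): arr=[13 16 12 15 4] head=1 tail=0 count=4
After op 7 (read()): arr=[13 16 12 15 4] head=2 tail=0 count=3
After op 8 (write(3)): arr=[3 16 12 15 4] head=2 tail=1 count=4
After op 9 (write(19)): arr=[3 19 12 15 4] head=2 tail=2 count=5

Answer: 12 15 4 3 19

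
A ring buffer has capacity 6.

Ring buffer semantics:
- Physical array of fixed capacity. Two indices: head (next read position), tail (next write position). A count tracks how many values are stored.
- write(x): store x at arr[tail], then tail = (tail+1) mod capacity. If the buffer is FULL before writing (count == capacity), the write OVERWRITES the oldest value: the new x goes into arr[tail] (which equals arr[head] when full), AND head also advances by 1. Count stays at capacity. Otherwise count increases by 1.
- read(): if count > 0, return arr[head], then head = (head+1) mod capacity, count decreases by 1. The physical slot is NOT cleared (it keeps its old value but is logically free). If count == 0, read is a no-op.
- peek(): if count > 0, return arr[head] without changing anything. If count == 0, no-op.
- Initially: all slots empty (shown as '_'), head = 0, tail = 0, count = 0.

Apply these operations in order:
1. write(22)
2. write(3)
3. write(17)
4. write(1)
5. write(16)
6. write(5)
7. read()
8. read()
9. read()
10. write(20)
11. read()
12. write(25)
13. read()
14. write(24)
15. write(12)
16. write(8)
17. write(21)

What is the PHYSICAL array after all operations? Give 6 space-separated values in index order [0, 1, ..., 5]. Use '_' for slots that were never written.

After op 1 (write(22)): arr=[22 _ _ _ _ _] head=0 tail=1 count=1
After op 2 (write(3)): arr=[22 3 _ _ _ _] head=0 tail=2 count=2
After op 3 (write(17)): arr=[22 3 17 _ _ _] head=0 tail=3 count=3
After op 4 (write(1)): arr=[22 3 17 1 _ _] head=0 tail=4 count=4
After op 5 (write(16)): arr=[22 3 17 1 16 _] head=0 tail=5 count=5
After op 6 (write(5)): arr=[22 3 17 1 16 5] head=0 tail=0 count=6
After op 7 (read()): arr=[22 3 17 1 16 5] head=1 tail=0 count=5
After op 8 (read()): arr=[22 3 17 1 16 5] head=2 tail=0 count=4
After op 9 (read()): arr=[22 3 17 1 16 5] head=3 tail=0 count=3
After op 10 (write(20)): arr=[20 3 17 1 16 5] head=3 tail=1 count=4
After op 11 (read()): arr=[20 3 17 1 16 5] head=4 tail=1 count=3
After op 12 (write(25)): arr=[20 25 17 1 16 5] head=4 tail=2 count=4
After op 13 (read()): arr=[20 25 17 1 16 5] head=5 tail=2 count=3
After op 14 (write(24)): arr=[20 25 24 1 16 5] head=5 tail=3 count=4
After op 15 (write(12)): arr=[20 25 24 12 16 5] head=5 tail=4 count=5
After op 16 (write(8)): arr=[20 25 24 12 8 5] head=5 tail=5 count=6
After op 17 (write(21)): arr=[20 25 24 12 8 21] head=0 tail=0 count=6

Answer: 20 25 24 12 8 21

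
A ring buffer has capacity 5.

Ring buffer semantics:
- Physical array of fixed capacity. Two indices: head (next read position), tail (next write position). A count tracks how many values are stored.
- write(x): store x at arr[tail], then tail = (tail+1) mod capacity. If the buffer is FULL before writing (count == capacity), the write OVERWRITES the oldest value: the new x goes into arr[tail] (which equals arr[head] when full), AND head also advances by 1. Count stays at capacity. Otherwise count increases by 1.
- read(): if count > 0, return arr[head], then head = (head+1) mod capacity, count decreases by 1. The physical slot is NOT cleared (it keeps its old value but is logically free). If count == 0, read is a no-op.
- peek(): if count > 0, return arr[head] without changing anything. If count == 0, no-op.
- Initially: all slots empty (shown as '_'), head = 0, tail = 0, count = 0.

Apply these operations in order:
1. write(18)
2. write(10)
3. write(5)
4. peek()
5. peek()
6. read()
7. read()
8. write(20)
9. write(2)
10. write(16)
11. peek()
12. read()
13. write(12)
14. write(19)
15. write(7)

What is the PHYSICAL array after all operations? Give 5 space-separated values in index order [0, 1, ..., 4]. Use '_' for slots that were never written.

Answer: 16 12 19 7 2

Derivation:
After op 1 (write(18)): arr=[18 _ _ _ _] head=0 tail=1 count=1
After op 2 (write(10)): arr=[18 10 _ _ _] head=0 tail=2 count=2
After op 3 (write(5)): arr=[18 10 5 _ _] head=0 tail=3 count=3
After op 4 (peek()): arr=[18 10 5 _ _] head=0 tail=3 count=3
After op 5 (peek()): arr=[18 10 5 _ _] head=0 tail=3 count=3
After op 6 (read()): arr=[18 10 5 _ _] head=1 tail=3 count=2
After op 7 (read()): arr=[18 10 5 _ _] head=2 tail=3 count=1
After op 8 (write(20)): arr=[18 10 5 20 _] head=2 tail=4 count=2
After op 9 (write(2)): arr=[18 10 5 20 2] head=2 tail=0 count=3
After op 10 (write(16)): arr=[16 10 5 20 2] head=2 tail=1 count=4
After op 11 (peek()): arr=[16 10 5 20 2] head=2 tail=1 count=4
After op 12 (read()): arr=[16 10 5 20 2] head=3 tail=1 count=3
After op 13 (write(12)): arr=[16 12 5 20 2] head=3 tail=2 count=4
After op 14 (write(19)): arr=[16 12 19 20 2] head=3 tail=3 count=5
After op 15 (write(7)): arr=[16 12 19 7 2] head=4 tail=4 count=5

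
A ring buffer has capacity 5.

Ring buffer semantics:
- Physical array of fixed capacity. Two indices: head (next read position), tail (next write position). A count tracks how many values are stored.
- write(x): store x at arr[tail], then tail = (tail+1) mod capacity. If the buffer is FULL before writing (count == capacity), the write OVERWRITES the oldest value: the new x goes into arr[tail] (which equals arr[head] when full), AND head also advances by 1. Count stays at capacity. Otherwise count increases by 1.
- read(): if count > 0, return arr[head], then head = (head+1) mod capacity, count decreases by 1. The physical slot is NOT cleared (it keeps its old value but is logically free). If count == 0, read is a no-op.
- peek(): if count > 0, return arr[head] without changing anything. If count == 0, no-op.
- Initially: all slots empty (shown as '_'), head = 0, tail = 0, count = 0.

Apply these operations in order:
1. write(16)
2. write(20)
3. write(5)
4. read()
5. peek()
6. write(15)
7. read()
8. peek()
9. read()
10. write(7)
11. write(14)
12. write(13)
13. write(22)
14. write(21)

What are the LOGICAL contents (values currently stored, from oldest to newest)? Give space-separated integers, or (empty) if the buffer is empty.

After op 1 (write(16)): arr=[16 _ _ _ _] head=0 tail=1 count=1
After op 2 (write(20)): arr=[16 20 _ _ _] head=0 tail=2 count=2
After op 3 (write(5)): arr=[16 20 5 _ _] head=0 tail=3 count=3
After op 4 (read()): arr=[16 20 5 _ _] head=1 tail=3 count=2
After op 5 (peek()): arr=[16 20 5 _ _] head=1 tail=3 count=2
After op 6 (write(15)): arr=[16 20 5 15 _] head=1 tail=4 count=3
After op 7 (read()): arr=[16 20 5 15 _] head=2 tail=4 count=2
After op 8 (peek()): arr=[16 20 5 15 _] head=2 tail=4 count=2
After op 9 (read()): arr=[16 20 5 15 _] head=3 tail=4 count=1
After op 10 (write(7)): arr=[16 20 5 15 7] head=3 tail=0 count=2
After op 11 (write(14)): arr=[14 20 5 15 7] head=3 tail=1 count=3
After op 12 (write(13)): arr=[14 13 5 15 7] head=3 tail=2 count=4
After op 13 (write(22)): arr=[14 13 22 15 7] head=3 tail=3 count=5
After op 14 (write(21)): arr=[14 13 22 21 7] head=4 tail=4 count=5

Answer: 7 14 13 22 21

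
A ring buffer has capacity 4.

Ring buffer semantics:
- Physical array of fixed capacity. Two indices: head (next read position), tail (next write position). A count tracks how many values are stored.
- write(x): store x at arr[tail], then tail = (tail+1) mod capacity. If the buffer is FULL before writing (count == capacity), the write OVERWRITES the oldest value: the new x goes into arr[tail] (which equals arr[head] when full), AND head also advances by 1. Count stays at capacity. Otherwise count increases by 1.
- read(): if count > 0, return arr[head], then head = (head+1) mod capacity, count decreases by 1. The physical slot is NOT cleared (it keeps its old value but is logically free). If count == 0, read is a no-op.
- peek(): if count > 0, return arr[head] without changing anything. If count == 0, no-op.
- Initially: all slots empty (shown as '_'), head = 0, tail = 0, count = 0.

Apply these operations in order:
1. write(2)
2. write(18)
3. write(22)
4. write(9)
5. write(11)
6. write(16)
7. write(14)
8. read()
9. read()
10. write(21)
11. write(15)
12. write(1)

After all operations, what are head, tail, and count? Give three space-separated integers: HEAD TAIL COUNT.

After op 1 (write(2)): arr=[2 _ _ _] head=0 tail=1 count=1
After op 2 (write(18)): arr=[2 18 _ _] head=0 tail=2 count=2
After op 3 (write(22)): arr=[2 18 22 _] head=0 tail=3 count=3
After op 4 (write(9)): arr=[2 18 22 9] head=0 tail=0 count=4
After op 5 (write(11)): arr=[11 18 22 9] head=1 tail=1 count=4
After op 6 (write(16)): arr=[11 16 22 9] head=2 tail=2 count=4
After op 7 (write(14)): arr=[11 16 14 9] head=3 tail=3 count=4
After op 8 (read()): arr=[11 16 14 9] head=0 tail=3 count=3
After op 9 (read()): arr=[11 16 14 9] head=1 tail=3 count=2
After op 10 (write(21)): arr=[11 16 14 21] head=1 tail=0 count=3
After op 11 (write(15)): arr=[15 16 14 21] head=1 tail=1 count=4
After op 12 (write(1)): arr=[15 1 14 21] head=2 tail=2 count=4

Answer: 2 2 4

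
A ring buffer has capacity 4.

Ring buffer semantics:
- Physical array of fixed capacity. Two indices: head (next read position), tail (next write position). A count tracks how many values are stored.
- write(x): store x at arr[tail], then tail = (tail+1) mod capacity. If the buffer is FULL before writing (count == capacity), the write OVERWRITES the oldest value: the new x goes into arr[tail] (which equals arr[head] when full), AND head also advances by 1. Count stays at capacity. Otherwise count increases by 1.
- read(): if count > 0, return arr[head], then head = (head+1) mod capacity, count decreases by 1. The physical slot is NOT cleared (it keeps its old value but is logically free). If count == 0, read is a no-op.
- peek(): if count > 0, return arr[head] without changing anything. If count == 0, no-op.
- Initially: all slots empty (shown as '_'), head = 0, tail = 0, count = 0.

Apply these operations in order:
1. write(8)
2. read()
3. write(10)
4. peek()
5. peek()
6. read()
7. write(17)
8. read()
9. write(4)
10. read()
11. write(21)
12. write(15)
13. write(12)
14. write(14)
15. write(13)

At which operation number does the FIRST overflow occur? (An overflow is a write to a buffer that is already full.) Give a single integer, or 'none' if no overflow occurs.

After op 1 (write(8)): arr=[8 _ _ _] head=0 tail=1 count=1
After op 2 (read()): arr=[8 _ _ _] head=1 tail=1 count=0
After op 3 (write(10)): arr=[8 10 _ _] head=1 tail=2 count=1
After op 4 (peek()): arr=[8 10 _ _] head=1 tail=2 count=1
After op 5 (peek()): arr=[8 10 _ _] head=1 tail=2 count=1
After op 6 (read()): arr=[8 10 _ _] head=2 tail=2 count=0
After op 7 (write(17)): arr=[8 10 17 _] head=2 tail=3 count=1
After op 8 (read()): arr=[8 10 17 _] head=3 tail=3 count=0
After op 9 (write(4)): arr=[8 10 17 4] head=3 tail=0 count=1
After op 10 (read()): arr=[8 10 17 4] head=0 tail=0 count=0
After op 11 (write(21)): arr=[21 10 17 4] head=0 tail=1 count=1
After op 12 (write(15)): arr=[21 15 17 4] head=0 tail=2 count=2
After op 13 (write(12)): arr=[21 15 12 4] head=0 tail=3 count=3
After op 14 (write(14)): arr=[21 15 12 14] head=0 tail=0 count=4
After op 15 (write(13)): arr=[13 15 12 14] head=1 tail=1 count=4

Answer: 15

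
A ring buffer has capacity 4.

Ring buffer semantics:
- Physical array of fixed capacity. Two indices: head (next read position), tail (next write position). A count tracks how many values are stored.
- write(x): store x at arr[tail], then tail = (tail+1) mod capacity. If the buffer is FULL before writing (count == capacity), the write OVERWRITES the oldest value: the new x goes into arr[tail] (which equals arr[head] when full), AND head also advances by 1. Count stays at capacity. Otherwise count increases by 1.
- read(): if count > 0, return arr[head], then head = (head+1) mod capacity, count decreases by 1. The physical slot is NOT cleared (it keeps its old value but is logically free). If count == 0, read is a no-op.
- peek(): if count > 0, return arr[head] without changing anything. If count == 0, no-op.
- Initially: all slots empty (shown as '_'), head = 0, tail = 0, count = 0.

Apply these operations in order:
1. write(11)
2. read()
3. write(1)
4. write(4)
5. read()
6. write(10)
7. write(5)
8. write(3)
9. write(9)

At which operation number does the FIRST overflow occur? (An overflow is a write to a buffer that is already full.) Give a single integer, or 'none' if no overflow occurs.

Answer: 9

Derivation:
After op 1 (write(11)): arr=[11 _ _ _] head=0 tail=1 count=1
After op 2 (read()): arr=[11 _ _ _] head=1 tail=1 count=0
After op 3 (write(1)): arr=[11 1 _ _] head=1 tail=2 count=1
After op 4 (write(4)): arr=[11 1 4 _] head=1 tail=3 count=2
After op 5 (read()): arr=[11 1 4 _] head=2 tail=3 count=1
After op 6 (write(10)): arr=[11 1 4 10] head=2 tail=0 count=2
After op 7 (write(5)): arr=[5 1 4 10] head=2 tail=1 count=3
After op 8 (write(3)): arr=[5 3 4 10] head=2 tail=2 count=4
After op 9 (write(9)): arr=[5 3 9 10] head=3 tail=3 count=4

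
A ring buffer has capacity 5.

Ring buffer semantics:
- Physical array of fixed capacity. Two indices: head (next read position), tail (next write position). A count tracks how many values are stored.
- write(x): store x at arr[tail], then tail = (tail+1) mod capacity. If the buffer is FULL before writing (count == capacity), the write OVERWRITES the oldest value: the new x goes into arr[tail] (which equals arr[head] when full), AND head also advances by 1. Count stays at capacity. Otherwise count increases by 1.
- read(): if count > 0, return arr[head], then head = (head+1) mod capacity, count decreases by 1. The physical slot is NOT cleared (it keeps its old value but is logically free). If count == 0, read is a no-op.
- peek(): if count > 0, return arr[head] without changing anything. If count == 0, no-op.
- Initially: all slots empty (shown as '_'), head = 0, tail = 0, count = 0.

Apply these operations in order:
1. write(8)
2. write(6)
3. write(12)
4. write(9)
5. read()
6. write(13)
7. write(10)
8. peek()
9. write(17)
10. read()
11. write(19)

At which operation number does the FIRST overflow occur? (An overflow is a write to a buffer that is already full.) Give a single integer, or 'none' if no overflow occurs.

After op 1 (write(8)): arr=[8 _ _ _ _] head=0 tail=1 count=1
After op 2 (write(6)): arr=[8 6 _ _ _] head=0 tail=2 count=2
After op 3 (write(12)): arr=[8 6 12 _ _] head=0 tail=3 count=3
After op 4 (write(9)): arr=[8 6 12 9 _] head=0 tail=4 count=4
After op 5 (read()): arr=[8 6 12 9 _] head=1 tail=4 count=3
After op 6 (write(13)): arr=[8 6 12 9 13] head=1 tail=0 count=4
After op 7 (write(10)): arr=[10 6 12 9 13] head=1 tail=1 count=5
After op 8 (peek()): arr=[10 6 12 9 13] head=1 tail=1 count=5
After op 9 (write(17)): arr=[10 17 12 9 13] head=2 tail=2 count=5
After op 10 (read()): arr=[10 17 12 9 13] head=3 tail=2 count=4
After op 11 (write(19)): arr=[10 17 19 9 13] head=3 tail=3 count=5

Answer: 9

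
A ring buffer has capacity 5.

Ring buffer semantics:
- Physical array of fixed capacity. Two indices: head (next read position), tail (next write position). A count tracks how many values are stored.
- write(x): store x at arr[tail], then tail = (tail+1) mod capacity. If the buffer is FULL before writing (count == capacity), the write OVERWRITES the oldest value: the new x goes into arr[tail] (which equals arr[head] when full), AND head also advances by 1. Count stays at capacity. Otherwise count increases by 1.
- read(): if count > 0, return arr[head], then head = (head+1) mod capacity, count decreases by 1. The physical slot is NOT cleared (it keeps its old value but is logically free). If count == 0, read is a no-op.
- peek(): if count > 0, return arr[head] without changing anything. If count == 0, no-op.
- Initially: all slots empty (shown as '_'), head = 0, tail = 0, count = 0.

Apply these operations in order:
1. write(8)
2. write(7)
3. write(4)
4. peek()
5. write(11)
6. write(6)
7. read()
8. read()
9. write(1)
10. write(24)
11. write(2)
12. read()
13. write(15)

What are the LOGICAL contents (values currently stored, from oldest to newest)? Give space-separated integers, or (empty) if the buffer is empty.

After op 1 (write(8)): arr=[8 _ _ _ _] head=0 tail=1 count=1
After op 2 (write(7)): arr=[8 7 _ _ _] head=0 tail=2 count=2
After op 3 (write(4)): arr=[8 7 4 _ _] head=0 tail=3 count=3
After op 4 (peek()): arr=[8 7 4 _ _] head=0 tail=3 count=3
After op 5 (write(11)): arr=[8 7 4 11 _] head=0 tail=4 count=4
After op 6 (write(6)): arr=[8 7 4 11 6] head=0 tail=0 count=5
After op 7 (read()): arr=[8 7 4 11 6] head=1 tail=0 count=4
After op 8 (read()): arr=[8 7 4 11 6] head=2 tail=0 count=3
After op 9 (write(1)): arr=[1 7 4 11 6] head=2 tail=1 count=4
After op 10 (write(24)): arr=[1 24 4 11 6] head=2 tail=2 count=5
After op 11 (write(2)): arr=[1 24 2 11 6] head=3 tail=3 count=5
After op 12 (read()): arr=[1 24 2 11 6] head=4 tail=3 count=4
After op 13 (write(15)): arr=[1 24 2 15 6] head=4 tail=4 count=5

Answer: 6 1 24 2 15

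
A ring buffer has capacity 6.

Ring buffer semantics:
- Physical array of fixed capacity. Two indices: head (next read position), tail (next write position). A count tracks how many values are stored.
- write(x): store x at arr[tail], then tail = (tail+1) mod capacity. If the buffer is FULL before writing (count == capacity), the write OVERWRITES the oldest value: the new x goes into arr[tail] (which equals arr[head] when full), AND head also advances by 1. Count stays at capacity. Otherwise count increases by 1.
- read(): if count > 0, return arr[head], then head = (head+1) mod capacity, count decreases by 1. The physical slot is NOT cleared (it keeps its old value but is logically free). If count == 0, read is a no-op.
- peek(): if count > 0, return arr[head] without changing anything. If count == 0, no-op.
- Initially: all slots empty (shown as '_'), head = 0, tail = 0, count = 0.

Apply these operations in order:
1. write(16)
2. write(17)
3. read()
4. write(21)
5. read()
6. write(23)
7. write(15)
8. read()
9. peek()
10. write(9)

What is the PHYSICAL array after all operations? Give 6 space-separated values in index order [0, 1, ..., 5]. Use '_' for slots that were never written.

After op 1 (write(16)): arr=[16 _ _ _ _ _] head=0 tail=1 count=1
After op 2 (write(17)): arr=[16 17 _ _ _ _] head=0 tail=2 count=2
After op 3 (read()): arr=[16 17 _ _ _ _] head=1 tail=2 count=1
After op 4 (write(21)): arr=[16 17 21 _ _ _] head=1 tail=3 count=2
After op 5 (read()): arr=[16 17 21 _ _ _] head=2 tail=3 count=1
After op 6 (write(23)): arr=[16 17 21 23 _ _] head=2 tail=4 count=2
After op 7 (write(15)): arr=[16 17 21 23 15 _] head=2 tail=5 count=3
After op 8 (read()): arr=[16 17 21 23 15 _] head=3 tail=5 count=2
After op 9 (peek()): arr=[16 17 21 23 15 _] head=3 tail=5 count=2
After op 10 (write(9)): arr=[16 17 21 23 15 9] head=3 tail=0 count=3

Answer: 16 17 21 23 15 9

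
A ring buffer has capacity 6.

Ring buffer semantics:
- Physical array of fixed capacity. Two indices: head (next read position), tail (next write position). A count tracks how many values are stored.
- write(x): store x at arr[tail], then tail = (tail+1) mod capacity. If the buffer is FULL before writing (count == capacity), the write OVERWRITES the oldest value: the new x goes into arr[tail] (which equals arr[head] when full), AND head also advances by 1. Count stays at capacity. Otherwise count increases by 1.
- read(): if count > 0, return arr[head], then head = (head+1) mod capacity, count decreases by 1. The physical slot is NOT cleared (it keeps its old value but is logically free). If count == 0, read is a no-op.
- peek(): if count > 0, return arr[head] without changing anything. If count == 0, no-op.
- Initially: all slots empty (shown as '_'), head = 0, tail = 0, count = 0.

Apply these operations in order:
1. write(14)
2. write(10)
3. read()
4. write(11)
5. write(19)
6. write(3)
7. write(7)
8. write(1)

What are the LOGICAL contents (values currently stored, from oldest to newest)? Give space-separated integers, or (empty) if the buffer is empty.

After op 1 (write(14)): arr=[14 _ _ _ _ _] head=0 tail=1 count=1
After op 2 (write(10)): arr=[14 10 _ _ _ _] head=0 tail=2 count=2
After op 3 (read()): arr=[14 10 _ _ _ _] head=1 tail=2 count=1
After op 4 (write(11)): arr=[14 10 11 _ _ _] head=1 tail=3 count=2
After op 5 (write(19)): arr=[14 10 11 19 _ _] head=1 tail=4 count=3
After op 6 (write(3)): arr=[14 10 11 19 3 _] head=1 tail=5 count=4
After op 7 (write(7)): arr=[14 10 11 19 3 7] head=1 tail=0 count=5
After op 8 (write(1)): arr=[1 10 11 19 3 7] head=1 tail=1 count=6

Answer: 10 11 19 3 7 1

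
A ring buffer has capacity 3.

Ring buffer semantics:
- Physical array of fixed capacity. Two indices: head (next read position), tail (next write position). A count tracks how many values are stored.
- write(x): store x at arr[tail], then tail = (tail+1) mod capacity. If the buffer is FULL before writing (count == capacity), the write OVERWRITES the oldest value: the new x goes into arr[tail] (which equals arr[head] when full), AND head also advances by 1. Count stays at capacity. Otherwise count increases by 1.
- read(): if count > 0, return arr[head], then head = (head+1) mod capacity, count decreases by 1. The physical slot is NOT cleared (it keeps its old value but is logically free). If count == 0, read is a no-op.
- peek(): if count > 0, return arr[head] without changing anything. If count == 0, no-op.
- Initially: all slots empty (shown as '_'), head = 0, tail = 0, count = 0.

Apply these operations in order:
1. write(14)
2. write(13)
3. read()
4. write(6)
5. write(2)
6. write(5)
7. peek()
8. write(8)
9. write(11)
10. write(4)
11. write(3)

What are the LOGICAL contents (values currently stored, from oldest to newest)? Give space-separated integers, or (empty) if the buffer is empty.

After op 1 (write(14)): arr=[14 _ _] head=0 tail=1 count=1
After op 2 (write(13)): arr=[14 13 _] head=0 tail=2 count=2
After op 3 (read()): arr=[14 13 _] head=1 tail=2 count=1
After op 4 (write(6)): arr=[14 13 6] head=1 tail=0 count=2
After op 5 (write(2)): arr=[2 13 6] head=1 tail=1 count=3
After op 6 (write(5)): arr=[2 5 6] head=2 tail=2 count=3
After op 7 (peek()): arr=[2 5 6] head=2 tail=2 count=3
After op 8 (write(8)): arr=[2 5 8] head=0 tail=0 count=3
After op 9 (write(11)): arr=[11 5 8] head=1 tail=1 count=3
After op 10 (write(4)): arr=[11 4 8] head=2 tail=2 count=3
After op 11 (write(3)): arr=[11 4 3] head=0 tail=0 count=3

Answer: 11 4 3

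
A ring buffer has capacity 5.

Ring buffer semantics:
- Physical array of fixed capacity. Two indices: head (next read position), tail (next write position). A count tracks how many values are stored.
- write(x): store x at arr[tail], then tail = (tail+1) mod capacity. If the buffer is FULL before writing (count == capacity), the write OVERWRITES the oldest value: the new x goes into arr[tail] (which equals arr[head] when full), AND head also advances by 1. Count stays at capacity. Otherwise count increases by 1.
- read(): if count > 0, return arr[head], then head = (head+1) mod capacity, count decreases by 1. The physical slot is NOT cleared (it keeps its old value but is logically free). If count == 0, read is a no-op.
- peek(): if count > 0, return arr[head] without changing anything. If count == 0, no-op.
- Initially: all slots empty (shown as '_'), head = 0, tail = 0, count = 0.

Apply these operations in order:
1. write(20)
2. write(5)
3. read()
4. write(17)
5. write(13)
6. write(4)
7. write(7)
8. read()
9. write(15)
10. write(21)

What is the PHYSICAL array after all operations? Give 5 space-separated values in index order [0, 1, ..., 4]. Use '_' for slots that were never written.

After op 1 (write(20)): arr=[20 _ _ _ _] head=0 tail=1 count=1
After op 2 (write(5)): arr=[20 5 _ _ _] head=0 tail=2 count=2
After op 3 (read()): arr=[20 5 _ _ _] head=1 tail=2 count=1
After op 4 (write(17)): arr=[20 5 17 _ _] head=1 tail=3 count=2
After op 5 (write(13)): arr=[20 5 17 13 _] head=1 tail=4 count=3
After op 6 (write(4)): arr=[20 5 17 13 4] head=1 tail=0 count=4
After op 7 (write(7)): arr=[7 5 17 13 4] head=1 tail=1 count=5
After op 8 (read()): arr=[7 5 17 13 4] head=2 tail=1 count=4
After op 9 (write(15)): arr=[7 15 17 13 4] head=2 tail=2 count=5
After op 10 (write(21)): arr=[7 15 21 13 4] head=3 tail=3 count=5

Answer: 7 15 21 13 4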